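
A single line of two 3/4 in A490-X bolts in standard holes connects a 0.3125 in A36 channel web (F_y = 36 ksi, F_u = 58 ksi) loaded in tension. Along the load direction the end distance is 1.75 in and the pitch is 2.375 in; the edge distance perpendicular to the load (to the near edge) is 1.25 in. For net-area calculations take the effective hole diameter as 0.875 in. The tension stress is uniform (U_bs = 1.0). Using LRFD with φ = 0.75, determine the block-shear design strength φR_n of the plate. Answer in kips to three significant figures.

Shear plane L_v = 1.75 + 1·2.375 = 4.125 in; A_gv = 4.125 × 0.3125 = 1.289 in².
A_nv = (4.125 − 1.5·0.875) × 0.3125 = 0.8789 in².
A_nt = (1.25 − 0.5·0.875) × 0.3125 = 0.2539 in².
0.6 F_u A_nv = 30.59 kips; 0.6 F_y A_gv = 27.84 kips → shear yielding governs the shear term.
R_n = 27.84 + 1.0 × 58 × 0.2539 = 42.57 kips.
Design strength φR_n = 0.75 × 42.57 = 31.9 kips.

31.9 kips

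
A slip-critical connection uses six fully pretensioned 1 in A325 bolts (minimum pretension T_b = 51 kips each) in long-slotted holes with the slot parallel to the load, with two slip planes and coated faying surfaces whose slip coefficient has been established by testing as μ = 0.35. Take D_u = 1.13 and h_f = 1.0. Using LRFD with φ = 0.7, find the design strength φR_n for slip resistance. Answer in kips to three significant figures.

169 kips

R_n = μ · D_u · h_f · T_b · n_s · n_b = 0.35 × 1.13 × 1.0 × 51 × 2 × 6 = 242 kips.
Design strength φR_n = 0.7 × 242 = 169 kips.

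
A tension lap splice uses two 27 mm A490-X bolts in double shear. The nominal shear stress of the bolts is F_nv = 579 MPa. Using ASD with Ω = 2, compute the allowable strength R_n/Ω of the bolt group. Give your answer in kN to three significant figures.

663 kN

A_b = π × 27² / 4 = 572.6 mm².
R_n = F_nv · A_b · n · n_s = 579 × 572.6 × 2 × 2 / 1000 = 1326 kN.
Allowable strength R_n/Ω = 1326 / 2 = 663 kN.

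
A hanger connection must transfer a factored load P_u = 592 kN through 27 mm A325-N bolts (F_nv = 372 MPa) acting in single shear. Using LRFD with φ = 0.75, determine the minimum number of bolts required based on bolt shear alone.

4 bolts

A_b = π·27²/4 = 572.6 mm².
Per-bolt design strength φR_n = 0.75 × 372 × 572.6 × 1 / 1000 = 159.7 kN.
n ≥ 592 / 159.7 = 3.706 → use 4 bolts.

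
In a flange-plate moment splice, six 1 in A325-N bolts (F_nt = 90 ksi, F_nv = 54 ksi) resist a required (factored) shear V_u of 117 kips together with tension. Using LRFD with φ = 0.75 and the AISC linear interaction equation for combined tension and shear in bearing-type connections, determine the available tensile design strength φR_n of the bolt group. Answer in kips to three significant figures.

A_b = π·1²/4 = 0.7854 in²; f_rv = 117 / (6 × 0.7854) = 24.83 ksi.
F'_nt = 1.3 F_nt − (F_nt / φF_nv) f_rv = 1.3·90 − (90/(0.75·54))·24.83 = 61.83 ksi, capped at F_nt → F'_nt = 61.83 ksi.
R_n = F'_nt · A_b · n = 61.83 × 0.7854 × 6 = 291.3 kips.
Design strength φR_n = 0.75 × 291.3 = 219 kips.

219 kips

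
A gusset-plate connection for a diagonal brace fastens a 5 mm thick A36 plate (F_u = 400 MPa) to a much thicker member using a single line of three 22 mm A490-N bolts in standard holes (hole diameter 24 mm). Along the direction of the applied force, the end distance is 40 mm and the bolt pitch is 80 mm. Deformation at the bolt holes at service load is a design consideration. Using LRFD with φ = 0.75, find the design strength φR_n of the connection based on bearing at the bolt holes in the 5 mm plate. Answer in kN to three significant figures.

Per bolt r_n = 1.2 l_c t F_u ≤ 2.4 d t F_u; upper limit = 2.4 × 22 × 5 × 400 / 1000 = 105.6 kN.
Edge bolt: l_c = 40 − 24/2 = 28 mm → 1.2 × 28 × 5 × 400 / 1000 = 67.2 → r_n = 67.2 kN.
Interior bolts: l_c = 80 − 24 = 56 mm → 1.2 × 56 × 5 × 400 / 1000 = 134.4 → r_n = 105.6 kN.
R_n = 1 × 67.2 + 2 × 105.6 = 278.4 kN.
Design strength φR_n = 0.75 × 278.4 = 209 kN.

209 kN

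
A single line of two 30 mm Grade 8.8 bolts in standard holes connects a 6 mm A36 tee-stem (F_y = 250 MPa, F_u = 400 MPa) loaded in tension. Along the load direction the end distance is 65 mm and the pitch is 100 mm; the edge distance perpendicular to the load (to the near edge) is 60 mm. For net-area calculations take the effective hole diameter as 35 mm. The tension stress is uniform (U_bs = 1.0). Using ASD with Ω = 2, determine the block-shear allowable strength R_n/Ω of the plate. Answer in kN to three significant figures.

125 kN

Shear plane L_v = 65 + 1·100 = 165 mm; A_gv = 165 × 6 = 990 mm².
A_nv = (165 − 1.5·35) × 6 = 675 mm².
A_nt = (60 − 0.5·35) × 6 = 255 mm².
0.6 F_u A_nv = 162 kN; 0.6 F_y A_gv = 148.5 kN → shear yielding governs the shear term.
R_n = 148.5 + 1.0 × 400 × 255 / 1000 = 250.5 kN.
Allowable strength R_n/Ω = 250.5 / 2 = 125 kN.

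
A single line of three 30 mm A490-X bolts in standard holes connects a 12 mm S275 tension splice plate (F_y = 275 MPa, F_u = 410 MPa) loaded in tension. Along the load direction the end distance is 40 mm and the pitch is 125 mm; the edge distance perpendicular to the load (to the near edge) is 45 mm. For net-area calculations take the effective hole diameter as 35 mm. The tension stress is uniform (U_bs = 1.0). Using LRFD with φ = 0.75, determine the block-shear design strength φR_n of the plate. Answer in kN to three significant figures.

532 kN

Shear plane L_v = 40 + 2·125 = 290 mm; A_gv = 290 × 12 = 3480 mm².
A_nv = (290 − 2.5·35) × 12 = 2430 mm².
A_nt = (45 − 0.5·35) × 12 = 330 mm².
0.6 F_u A_nv = 597.8 kN; 0.6 F_y A_gv = 574.2 kN → shear yielding governs the shear term.
R_n = 574.2 + 1.0 × 410 × 330 / 1000 = 709.5 kN.
Design strength φR_n = 0.75 × 709.5 = 532 kN.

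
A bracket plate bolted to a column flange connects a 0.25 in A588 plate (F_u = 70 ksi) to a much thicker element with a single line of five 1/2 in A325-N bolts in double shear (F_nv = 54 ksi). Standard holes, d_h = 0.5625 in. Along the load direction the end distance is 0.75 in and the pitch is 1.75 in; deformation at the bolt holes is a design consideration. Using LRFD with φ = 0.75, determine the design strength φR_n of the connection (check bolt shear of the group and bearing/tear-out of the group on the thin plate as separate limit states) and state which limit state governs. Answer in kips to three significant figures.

Bolt shear: A_b = π·0.5²/4 = 0.1963 in²; R_n = 54 × 0.1963 × 5 × 2 = 106 kips → 0.75 × 106 = 79.5 kips.
Bearing (1.2 l_c t F_u ≤ 2.4 d t F_u): upper limit = 2.4·0.5·0.25·70 = 21 kips.
  Edge l_c = 0.75 − 0.5625/2 = 0.4688 → r_n = 9.844 kips; interior l_c = 1.75 − 0.5625 = 1.188 → r_n = 21 kips.
  R_n,bearing = 1·9.844 + 4·21 = 93.84 kips → 0.75 × 93.84 = 70.4 kips.
Bearing governs: 70.4 kips.

70.4 kips (bearing governs)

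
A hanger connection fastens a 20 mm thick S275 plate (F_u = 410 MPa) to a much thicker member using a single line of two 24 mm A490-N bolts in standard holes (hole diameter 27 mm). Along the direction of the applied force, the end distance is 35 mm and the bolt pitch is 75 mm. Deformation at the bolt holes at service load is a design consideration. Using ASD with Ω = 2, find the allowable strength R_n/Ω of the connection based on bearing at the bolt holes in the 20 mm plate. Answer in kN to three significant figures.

342 kN

Per bolt r_n = 1.2 l_c t F_u ≤ 2.4 d t F_u; upper limit = 2.4 × 24 × 20 × 410 / 1000 = 472.3 kN.
Edge bolt: l_c = 35 − 27/2 = 21.5 mm → 1.2 × 21.5 × 20 × 410 / 1000 = 211.6 → r_n = 211.6 kN.
Interior bolts: l_c = 75 − 27 = 48 mm → 1.2 × 48 × 20 × 410 / 1000 = 472.3 → r_n = 472.3 kN.
R_n = 1 × 211.6 + 1 × 472.3 = 683.9 kN.
Allowable strength R_n/Ω = 683.9 / 2 = 342 kN.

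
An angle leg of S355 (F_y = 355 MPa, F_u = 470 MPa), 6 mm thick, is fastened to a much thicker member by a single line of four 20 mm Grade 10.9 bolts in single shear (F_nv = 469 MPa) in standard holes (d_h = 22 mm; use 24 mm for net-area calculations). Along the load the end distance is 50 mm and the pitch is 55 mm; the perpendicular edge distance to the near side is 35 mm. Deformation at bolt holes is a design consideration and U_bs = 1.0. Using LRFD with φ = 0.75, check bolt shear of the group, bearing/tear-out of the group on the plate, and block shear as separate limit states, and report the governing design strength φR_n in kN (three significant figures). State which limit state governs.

215 kN (block shear governs)

Bolt shear: A_b = π·20²/4 = 314.2 mm²; R_n = 469 × 314.2 × 4 × 1 / 1000 = 589.4 kN → 0.75 × 589.4 = 442 kN.
Bearing: edge l_c = 39, r_n = 132 kN; interior l_c = 33, r_n = 111.7 kN; R_n = 132 + 3·111.7 = 467 kN → 350 kN.
Block shear: A_gv = 1290, A_nv = 786, A_nt = 138 mm²; R_n = min(0.6F_uA_nv, 0.6F_yA_gv) + U_bs·F_u·A_nt = 286.5 kN → 215 kN.
Block shear governs: 215 kN.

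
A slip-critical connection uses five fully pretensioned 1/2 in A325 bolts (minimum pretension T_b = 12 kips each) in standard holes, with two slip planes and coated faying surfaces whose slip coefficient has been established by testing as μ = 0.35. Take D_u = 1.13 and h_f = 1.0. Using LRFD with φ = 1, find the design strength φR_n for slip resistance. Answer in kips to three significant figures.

47.5 kips

R_n = μ · D_u · h_f · T_b · n_s · n_b = 0.35 × 1.13 × 1.0 × 12 × 2 × 5 = 47.46 kips.
Design strength φR_n = 1 × 47.46 = 47.5 kips.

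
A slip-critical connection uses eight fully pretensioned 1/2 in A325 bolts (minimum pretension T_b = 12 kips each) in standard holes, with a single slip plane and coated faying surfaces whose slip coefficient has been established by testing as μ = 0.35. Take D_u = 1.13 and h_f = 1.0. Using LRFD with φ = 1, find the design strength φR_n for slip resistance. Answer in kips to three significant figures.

R_n = μ · D_u · h_f · T_b · n_s · n_b = 0.35 × 1.13 × 1.0 × 12 × 1 × 8 = 37.97 kips.
Design strength φR_n = 1 × 37.97 = 38 kips.

38 kips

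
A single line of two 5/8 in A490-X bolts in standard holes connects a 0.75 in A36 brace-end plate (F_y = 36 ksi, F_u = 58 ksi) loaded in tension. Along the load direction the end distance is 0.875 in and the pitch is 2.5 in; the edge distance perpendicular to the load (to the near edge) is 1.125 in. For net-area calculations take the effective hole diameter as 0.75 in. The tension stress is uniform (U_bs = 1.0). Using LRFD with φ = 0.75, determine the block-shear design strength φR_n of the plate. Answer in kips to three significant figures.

Shear plane L_v = 0.875 + 1·2.5 = 3.375 in; A_gv = 3.375 × 0.75 = 2.531 in².
A_nv = (3.375 − 1.5·0.75) × 0.75 = 1.688 in².
A_nt = (1.125 − 0.5·0.75) × 0.75 = 0.5625 in².
0.6 F_u A_nv = 58.72 kips; 0.6 F_y A_gv = 54.67 kips → shear yielding governs the shear term.
R_n = 54.67 + 1.0 × 58 × 0.5625 = 87.3 kips.
Design strength φR_n = 0.75 × 87.3 = 65.5 kips.

65.5 kips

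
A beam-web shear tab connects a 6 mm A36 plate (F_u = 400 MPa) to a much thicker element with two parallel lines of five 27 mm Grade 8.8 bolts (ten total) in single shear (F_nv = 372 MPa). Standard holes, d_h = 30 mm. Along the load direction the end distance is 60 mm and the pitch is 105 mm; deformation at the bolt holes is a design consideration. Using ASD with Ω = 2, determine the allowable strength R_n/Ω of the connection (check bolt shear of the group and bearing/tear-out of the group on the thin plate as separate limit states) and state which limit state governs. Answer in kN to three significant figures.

Bolt shear: A_b = π·27²/4 = 572.6 mm²; R_n = 372 × 572.6 × 10 × 1 / 1000 = 2130 kN → 2130 / 2 = 1060 kN.
Bearing (1.2 l_c t F_u ≤ 2.4 d t F_u): upper limit = 2.4·27·6·400 / 1000 = 155.5 kN.
  Edge l_c = 60 − 30/2 = 45 → r_n = 129.6 kN; interior l_c = 105 − 30 = 75 → r_n = 155.5 kN.
  R_n,bearing = 2·129.6 + 8·155.5 = 1503 kN → 1503 / 2 = 752 kN.
Bearing governs: 752 kN.

752 kN (bearing governs)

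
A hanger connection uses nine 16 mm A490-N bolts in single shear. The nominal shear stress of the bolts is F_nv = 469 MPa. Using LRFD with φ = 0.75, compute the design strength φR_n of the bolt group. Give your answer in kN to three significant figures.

A_b = π × 16² / 4 = 201.1 mm².
R_n = F_nv · A_b · n · n_s = 469 × 201.1 × 9 × 1 / 1000 = 848.7 kN.
Design strength φR_n = 0.75 × 848.7 = 637 kN.

637 kN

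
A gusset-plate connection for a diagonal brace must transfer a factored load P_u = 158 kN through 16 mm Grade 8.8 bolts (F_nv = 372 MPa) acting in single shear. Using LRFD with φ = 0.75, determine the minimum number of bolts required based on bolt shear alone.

3 bolts

A_b = π·16²/4 = 201.1 mm².
Per-bolt design strength φR_n = 0.75 × 372 × 201.1 × 1 / 1000 = 56.1 kN.
n ≥ 158 / 56.1 = 2.817 → use 3 bolts.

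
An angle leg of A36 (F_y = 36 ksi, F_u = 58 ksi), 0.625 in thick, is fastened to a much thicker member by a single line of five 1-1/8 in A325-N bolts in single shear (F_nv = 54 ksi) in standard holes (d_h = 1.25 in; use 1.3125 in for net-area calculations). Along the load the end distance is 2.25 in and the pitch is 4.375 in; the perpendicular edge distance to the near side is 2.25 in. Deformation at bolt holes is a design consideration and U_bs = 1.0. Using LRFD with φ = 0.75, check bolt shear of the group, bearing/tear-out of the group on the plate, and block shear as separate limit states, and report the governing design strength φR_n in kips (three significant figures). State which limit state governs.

201 kips (bolt shear governs)

Bolt shear: A_b = π·1.125²/4 = 0.994 in²; R_n = 54 × 0.994 × 5 × 1 = 268.4 kips → 0.75 × 268.4 = 201 kips.
Bearing: edge l_c = 1.625, r_n = 70.69 kips; interior l_c = 3.125, r_n = 97.87 kips; R_n = 70.69 + 4·97.87 = 462.2 kips → 347 kips.
Block shear: A_gv = 12.34, A_nv = 8.652, A_nt = 0.9961 in²; R_n = min(0.6F_uA_nv, 0.6F_yA_gv) + U_bs·F_u·A_nt = 324.4 kips → 243 kips.
Bolt shear governs: 201 kips.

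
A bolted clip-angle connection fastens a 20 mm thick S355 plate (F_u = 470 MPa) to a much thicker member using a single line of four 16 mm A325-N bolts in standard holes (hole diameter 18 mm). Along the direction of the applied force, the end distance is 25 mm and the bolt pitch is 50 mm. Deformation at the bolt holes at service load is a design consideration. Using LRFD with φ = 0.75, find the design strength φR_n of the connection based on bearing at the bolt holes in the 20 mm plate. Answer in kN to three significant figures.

948 kN

Per bolt r_n = 1.2 l_c t F_u ≤ 2.4 d t F_u; upper limit = 2.4 × 16 × 20 × 470 / 1000 = 361 kN.
Edge bolt: l_c = 25 − 18/2 = 16 mm → 1.2 × 16 × 20 × 470 / 1000 = 180.5 → r_n = 180.5 kN.
Interior bolts: l_c = 50 − 18 = 32 mm → 1.2 × 32 × 20 × 470 / 1000 = 361 → r_n = 361 kN.
R_n = 1 × 180.5 + 3 × 361 = 1263 kN.
Design strength φR_n = 0.75 × 1263 = 948 kN.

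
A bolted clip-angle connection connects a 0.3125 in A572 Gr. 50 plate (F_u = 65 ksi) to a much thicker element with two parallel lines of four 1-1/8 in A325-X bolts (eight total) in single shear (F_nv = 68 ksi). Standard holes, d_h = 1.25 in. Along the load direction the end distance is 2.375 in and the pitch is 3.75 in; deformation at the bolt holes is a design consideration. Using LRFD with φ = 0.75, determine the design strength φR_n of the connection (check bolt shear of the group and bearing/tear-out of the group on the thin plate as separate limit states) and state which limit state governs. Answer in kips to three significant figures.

311 kips (bearing governs)

Bolt shear: A_b = π·1.125²/4 = 0.994 in²; R_n = 68 × 0.994 × 8 × 1 = 540.7 kips → 0.75 × 540.7 = 406 kips.
Bearing (1.2 l_c t F_u ≤ 2.4 d t F_u): upper limit = 2.4·1.125·0.3125·65 = 54.84 kips.
  Edge l_c = 2.375 − 1.25/2 = 1.75 → r_n = 42.66 kips; interior l_c = 3.75 − 1.25 = 2.5 → r_n = 54.84 kips.
  R_n,bearing = 2·42.66 + 6·54.84 = 414.4 kips → 0.75 × 414.4 = 311 kips.
Bearing governs: 311 kips.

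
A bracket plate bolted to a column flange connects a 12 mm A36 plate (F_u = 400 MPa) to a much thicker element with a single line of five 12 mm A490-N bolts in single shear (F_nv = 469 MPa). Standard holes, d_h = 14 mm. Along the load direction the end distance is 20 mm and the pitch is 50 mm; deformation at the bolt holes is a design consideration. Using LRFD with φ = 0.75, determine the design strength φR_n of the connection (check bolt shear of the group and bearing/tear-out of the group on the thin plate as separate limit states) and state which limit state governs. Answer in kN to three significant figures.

Bolt shear: A_b = π·12²/4 = 113.1 mm²; R_n = 469 × 113.1 × 5 × 1 / 1000 = 265.2 kN → 0.75 × 265.2 = 199 kN.
Bearing (1.2 l_c t F_u ≤ 2.4 d t F_u): upper limit = 2.4·12·12·400 / 1000 = 138.2 kN.
  Edge l_c = 20 − 14/2 = 13 → r_n = 74.88 kN; interior l_c = 50 − 14 = 36 → r_n = 138.2 kN.
  R_n,bearing = 1·74.88 + 4·138.2 = 627.8 kN → 0.75 × 627.8 = 471 kN.
Bolt shear governs: 199 kN.

199 kN (bolt shear governs)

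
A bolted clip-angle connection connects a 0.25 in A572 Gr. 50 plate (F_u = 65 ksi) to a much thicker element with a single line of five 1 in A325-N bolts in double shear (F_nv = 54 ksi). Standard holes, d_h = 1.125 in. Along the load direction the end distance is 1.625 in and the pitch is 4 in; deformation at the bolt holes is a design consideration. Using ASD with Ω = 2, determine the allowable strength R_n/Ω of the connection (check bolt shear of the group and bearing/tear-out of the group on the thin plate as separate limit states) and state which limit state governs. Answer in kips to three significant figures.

Bolt shear: A_b = π·1²/4 = 0.7854 in²; R_n = 54 × 0.7854 × 5 × 2 = 424.1 kips → 424.1 / 2 = 212 kips.
Bearing (1.2 l_c t F_u ≤ 2.4 d t F_u): upper limit = 2.4·1·0.25·65 = 39 kips.
  Edge l_c = 1.625 − 1.125/2 = 1.062 → r_n = 20.72 kips; interior l_c = 4 − 1.125 = 2.875 → r_n = 39 kips.
  R_n,bearing = 1·20.72 + 4·39 = 176.7 kips → 176.7 / 2 = 88.4 kips.
Bearing governs: 88.4 kips.

88.4 kips (bearing governs)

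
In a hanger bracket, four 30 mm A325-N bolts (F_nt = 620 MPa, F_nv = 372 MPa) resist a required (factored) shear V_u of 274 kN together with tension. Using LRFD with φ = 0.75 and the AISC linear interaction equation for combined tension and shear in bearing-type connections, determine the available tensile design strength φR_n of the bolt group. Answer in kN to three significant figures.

A_b = π·30²/4 = 706.9 mm²; f_rv = 274 × 1000 / (4 × 706.9) = 96.91 MPa.
F'_nt = 1.3 F_nt − (F_nt / φF_nv) f_rv = 1.3·620 − (620/(0.75·372))·96.91 = 590.6 MPa, capped at F_nt → F'_nt = 590.6 MPa.
R_n = F'_nt · A_b · n = 590.6 × 706.9 × 4 / 1000 = 1670 kN.
Design strength φR_n = 0.75 × 1670 = 1250 kN.

1250 kN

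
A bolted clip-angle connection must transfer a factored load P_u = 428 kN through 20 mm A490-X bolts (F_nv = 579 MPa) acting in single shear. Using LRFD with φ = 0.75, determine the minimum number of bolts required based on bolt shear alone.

A_b = π·20²/4 = 314.2 mm².
Per-bolt design strength φR_n = 0.75 × 579 × 314.2 × 1 / 1000 = 136.4 kN.
n ≥ 428 / 136.4 = 3.137 → use 4 bolts.

4 bolts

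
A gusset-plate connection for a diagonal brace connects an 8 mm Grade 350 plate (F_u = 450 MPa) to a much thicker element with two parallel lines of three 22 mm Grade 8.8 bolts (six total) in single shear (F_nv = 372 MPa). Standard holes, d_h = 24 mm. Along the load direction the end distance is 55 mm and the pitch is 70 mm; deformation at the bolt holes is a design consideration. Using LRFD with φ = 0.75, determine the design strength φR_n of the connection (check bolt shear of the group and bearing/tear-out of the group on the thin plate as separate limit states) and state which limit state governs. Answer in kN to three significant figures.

Bolt shear: A_b = π·22²/4 = 380.1 mm²; R_n = 372 × 380.1 × 6 × 1 / 1000 = 848.5 kN → 0.75 × 848.5 = 636 kN.
Bearing (1.2 l_c t F_u ≤ 2.4 d t F_u): upper limit = 2.4·22·8·450 / 1000 = 190.1 kN.
  Edge l_c = 55 − 24/2 = 43 → r_n = 185.8 kN; interior l_c = 70 − 24 = 46 → r_n = 190.1 kN.
  R_n,bearing = 2·185.8 + 4·190.1 = 1132 kN → 0.75 × 1132 = 849 kN.
Bolt shear governs: 636 kN.

636 kN (bolt shear governs)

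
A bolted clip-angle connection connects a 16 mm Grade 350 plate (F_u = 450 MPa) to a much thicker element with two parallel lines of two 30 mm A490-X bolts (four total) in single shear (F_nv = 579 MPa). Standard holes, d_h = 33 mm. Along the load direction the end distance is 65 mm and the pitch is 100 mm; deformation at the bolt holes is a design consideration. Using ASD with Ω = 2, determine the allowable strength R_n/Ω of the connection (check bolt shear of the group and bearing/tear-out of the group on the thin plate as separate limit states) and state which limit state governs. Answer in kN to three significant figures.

Bolt shear: A_b = π·30²/4 = 706.9 mm²; R_n = 579 × 706.9 × 4 × 1 / 1000 = 1637 kN → 1637 / 2 = 819 kN.
Bearing (1.2 l_c t F_u ≤ 2.4 d t F_u): upper limit = 2.4·30·16·450 / 1000 = 518.4 kN.
  Edge l_c = 65 − 33/2 = 48.5 → r_n = 419 kN; interior l_c = 100 − 33 = 67 → r_n = 518.4 kN.
  R_n,bearing = 2·419 + 2·518.4 = 1875 kN → 1875 / 2 = 937 kN.
Bolt shear governs: 819 kN.

819 kN (bolt shear governs)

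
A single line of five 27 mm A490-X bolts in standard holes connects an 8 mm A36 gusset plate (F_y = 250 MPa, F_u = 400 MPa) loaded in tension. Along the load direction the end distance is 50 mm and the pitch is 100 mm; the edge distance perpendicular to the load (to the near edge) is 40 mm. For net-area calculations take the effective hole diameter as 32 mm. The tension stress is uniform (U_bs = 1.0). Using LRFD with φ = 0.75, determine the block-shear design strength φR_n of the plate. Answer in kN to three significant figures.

Shear plane L_v = 50 + 4·100 = 450 mm; A_gv = 450 × 8 = 3600 mm².
A_nv = (450 − 4.5·32) × 8 = 2448 mm².
A_nt = (40 − 0.5·32) × 8 = 192 mm².
0.6 F_u A_nv = 587.5 kN; 0.6 F_y A_gv = 540 kN → shear yielding governs the shear term.
R_n = 540 + 1.0 × 400 × 192 / 1000 = 616.8 kN.
Design strength φR_n = 0.75 × 616.8 = 463 kN.

463 kN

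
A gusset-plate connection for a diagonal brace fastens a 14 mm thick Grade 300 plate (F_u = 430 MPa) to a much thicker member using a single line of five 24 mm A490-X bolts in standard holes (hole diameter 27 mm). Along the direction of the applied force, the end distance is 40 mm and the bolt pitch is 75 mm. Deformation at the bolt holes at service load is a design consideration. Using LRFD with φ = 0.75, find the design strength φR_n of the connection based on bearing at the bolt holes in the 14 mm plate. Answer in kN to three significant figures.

Per bolt r_n = 1.2 l_c t F_u ≤ 2.4 d t F_u; upper limit = 2.4 × 24 × 14 × 430 / 1000 = 346.8 kN.
Edge bolt: l_c = 40 − 27/2 = 26.5 mm → 1.2 × 26.5 × 14 × 430 / 1000 = 191.4 → r_n = 191.4 kN.
Interior bolts: l_c = 75 − 27 = 48 mm → 1.2 × 48 × 14 × 430 / 1000 = 346.8 → r_n = 346.8 kN.
R_n = 1 × 191.4 + 4 × 346.8 = 1578 kN.
Design strength φR_n = 0.75 × 1578 = 1180 kN.

1180 kN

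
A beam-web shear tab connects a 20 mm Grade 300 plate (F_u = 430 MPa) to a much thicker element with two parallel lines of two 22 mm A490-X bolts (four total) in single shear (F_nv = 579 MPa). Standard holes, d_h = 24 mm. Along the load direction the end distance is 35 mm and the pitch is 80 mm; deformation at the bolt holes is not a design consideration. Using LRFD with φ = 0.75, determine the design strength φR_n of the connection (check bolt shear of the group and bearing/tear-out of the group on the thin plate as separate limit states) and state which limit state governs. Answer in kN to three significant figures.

Bolt shear: A_b = π·22²/4 = 380.1 mm²; R_n = 579 × 380.1 × 4 × 1 / 1000 = 880.4 kN → 0.75 × 880.4 = 660 kN.
Bearing (1.5 l_c t F_u ≤ 3.0 d t F_u): upper limit = 3.0·22·20·430 / 1000 = 567.6 kN.
  Edge l_c = 35 − 24/2 = 23 → r_n = 296.7 kN; interior l_c = 80 − 24 = 56 → r_n = 567.6 kN.
  R_n,bearing = 2·296.7 + 2·567.6 = 1729 kN → 0.75 × 1729 = 1300 kN.
Bolt shear governs: 660 kN.

660 kN (bolt shear governs)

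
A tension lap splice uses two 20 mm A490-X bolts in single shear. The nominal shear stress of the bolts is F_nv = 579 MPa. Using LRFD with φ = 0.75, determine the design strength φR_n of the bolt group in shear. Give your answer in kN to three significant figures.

273 kN

A_b = π × 20² / 4 = 314.2 mm².
R_n = F_nv · A_b · n · n_s = 579 × 314.2 × 2 × 1 / 1000 = 363.8 kN.
Design strength φR_n = 0.75 × 363.8 = 273 kN.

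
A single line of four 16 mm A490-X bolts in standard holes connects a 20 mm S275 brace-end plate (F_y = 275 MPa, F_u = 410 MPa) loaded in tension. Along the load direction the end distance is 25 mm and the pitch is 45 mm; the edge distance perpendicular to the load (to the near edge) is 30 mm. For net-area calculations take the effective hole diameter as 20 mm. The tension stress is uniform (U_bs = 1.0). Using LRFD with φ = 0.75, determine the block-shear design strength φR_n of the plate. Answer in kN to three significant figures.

455 kN

Shear plane L_v = 25 + 3·45 = 160 mm; A_gv = 160 × 20 = 3200 mm².
A_nv = (160 − 3.5·20) × 20 = 1800 mm².
A_nt = (30 − 0.5·20) × 20 = 400 mm².
0.6 F_u A_nv = 442.8 kN; 0.6 F_y A_gv = 528 kN → shear rupture governs the shear term.
R_n = 442.8 + 1.0 × 410 × 400 / 1000 = 606.8 kN.
Design strength φR_n = 0.75 × 606.8 = 455 kN.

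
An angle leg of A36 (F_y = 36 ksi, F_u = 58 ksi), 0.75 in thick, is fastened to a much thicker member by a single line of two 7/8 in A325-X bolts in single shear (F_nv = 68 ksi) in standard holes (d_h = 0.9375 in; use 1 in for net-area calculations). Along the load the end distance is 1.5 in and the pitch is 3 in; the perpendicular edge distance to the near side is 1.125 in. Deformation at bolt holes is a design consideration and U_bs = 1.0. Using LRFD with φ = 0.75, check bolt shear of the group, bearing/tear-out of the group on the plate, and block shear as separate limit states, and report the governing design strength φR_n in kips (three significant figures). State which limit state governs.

Bolt shear: A_b = π·0.875²/4 = 0.6013 in²; R_n = 68 × 0.6013 × 2 × 1 = 81.78 kips → 0.75 × 81.78 = 61.3 kips.
Bearing: edge l_c = 1.031, r_n = 53.83 kips; interior l_c = 2.062, r_n = 91.35 kips; R_n = 53.83 + 1·91.35 = 145.2 kips → 109 kips.
Block shear: A_gv = 3.375, A_nv = 2.25, A_nt = 0.4688 in²; R_n = min(0.6F_uA_nv, 0.6F_yA_gv) + U_bs·F_u·A_nt = 100.1 kips → 75.1 kips.
Bolt shear governs: 61.3 kips.

61.3 kips (bolt shear governs)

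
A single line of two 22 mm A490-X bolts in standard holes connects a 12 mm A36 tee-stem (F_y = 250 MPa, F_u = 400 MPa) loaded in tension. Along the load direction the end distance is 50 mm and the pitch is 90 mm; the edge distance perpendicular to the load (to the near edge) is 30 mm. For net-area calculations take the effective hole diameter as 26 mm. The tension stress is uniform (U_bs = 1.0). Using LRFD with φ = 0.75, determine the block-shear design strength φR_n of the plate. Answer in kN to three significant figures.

Shear plane L_v = 50 + 1·90 = 140 mm; A_gv = 140 × 12 = 1680 mm².
A_nv = (140 − 1.5·26) × 12 = 1212 mm².
A_nt = (30 − 0.5·26) × 12 = 204 mm².
0.6 F_u A_nv = 290.9 kN; 0.6 F_y A_gv = 252 kN → shear yielding governs the shear term.
R_n = 252 + 1.0 × 400 × 204 / 1000 = 333.6 kN.
Design strength φR_n = 0.75 × 333.6 = 250 kN.

250 kN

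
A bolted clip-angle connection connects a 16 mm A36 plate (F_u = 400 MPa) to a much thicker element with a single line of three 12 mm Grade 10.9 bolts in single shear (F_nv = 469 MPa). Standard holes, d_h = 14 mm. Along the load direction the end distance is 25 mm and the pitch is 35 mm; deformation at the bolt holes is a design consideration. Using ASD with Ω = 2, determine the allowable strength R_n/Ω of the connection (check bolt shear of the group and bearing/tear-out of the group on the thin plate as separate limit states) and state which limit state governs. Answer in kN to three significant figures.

79.6 kN (bolt shear governs)

Bolt shear: A_b = π·12²/4 = 113.1 mm²; R_n = 469 × 113.1 × 3 × 1 / 1000 = 159.1 kN → 159.1 / 2 = 79.6 kN.
Bearing (1.2 l_c t F_u ≤ 2.4 d t F_u): upper limit = 2.4·12·16·400 / 1000 = 184.3 kN.
  Edge l_c = 25 − 14/2 = 18 → r_n = 138.2 kN; interior l_c = 35 − 14 = 21 → r_n = 161.3 kN.
  R_n,bearing = 1·138.2 + 2·161.3 = 460.8 kN → 460.8 / 2 = 230 kN.
Bolt shear governs: 79.6 kN.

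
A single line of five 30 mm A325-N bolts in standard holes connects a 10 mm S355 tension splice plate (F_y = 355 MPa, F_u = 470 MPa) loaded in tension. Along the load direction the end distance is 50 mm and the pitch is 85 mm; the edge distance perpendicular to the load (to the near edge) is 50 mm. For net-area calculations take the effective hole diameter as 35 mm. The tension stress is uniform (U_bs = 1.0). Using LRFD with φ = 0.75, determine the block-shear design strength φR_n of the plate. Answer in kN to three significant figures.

606 kN

Shear plane L_v = 50 + 4·85 = 390 mm; A_gv = 390 × 10 = 3900 mm².
A_nv = (390 − 4.5·35) × 10 = 2325 mm².
A_nt = (50 − 0.5·35) × 10 = 325 mm².
0.6 F_u A_nv = 655.6 kN; 0.6 F_y A_gv = 830.7 kN → shear rupture governs the shear term.
R_n = 655.6 + 1.0 × 470 × 325 / 1000 = 808.4 kN.
Design strength φR_n = 0.75 × 808.4 = 606 kN.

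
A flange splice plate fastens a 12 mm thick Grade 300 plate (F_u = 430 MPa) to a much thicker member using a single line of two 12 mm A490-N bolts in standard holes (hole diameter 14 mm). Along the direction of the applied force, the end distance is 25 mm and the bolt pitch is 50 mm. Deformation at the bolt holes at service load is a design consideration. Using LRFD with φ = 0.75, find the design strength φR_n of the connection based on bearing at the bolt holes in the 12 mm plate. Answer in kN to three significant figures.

195 kN

Per bolt r_n = 1.2 l_c t F_u ≤ 2.4 d t F_u; upper limit = 2.4 × 12 × 12 × 430 / 1000 = 148.6 kN.
Edge bolt: l_c = 25 − 14/2 = 18 mm → 1.2 × 18 × 12 × 430 / 1000 = 111.5 → r_n = 111.5 kN.
Interior bolts: l_c = 50 − 14 = 36 mm → 1.2 × 36 × 12 × 430 / 1000 = 222.9 → r_n = 148.6 kN.
R_n = 1 × 111.5 + 1 × 148.6 = 260.1 kN.
Design strength φR_n = 0.75 × 260.1 = 195 kN.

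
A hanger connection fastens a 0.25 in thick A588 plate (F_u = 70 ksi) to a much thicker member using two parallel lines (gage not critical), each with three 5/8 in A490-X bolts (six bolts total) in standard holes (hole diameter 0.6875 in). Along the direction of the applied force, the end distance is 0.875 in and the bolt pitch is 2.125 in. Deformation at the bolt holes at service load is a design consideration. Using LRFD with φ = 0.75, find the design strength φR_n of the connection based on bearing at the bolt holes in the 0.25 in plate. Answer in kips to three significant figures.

Per bolt r_n = 1.2 l_c t F_u ≤ 2.4 d t F_u; upper limit = 2.4 × 0.625 × 0.25 × 70 = 26.25 kips.
Edge bolt: l_c = 0.875 − 0.6875/2 = 0.5312 in → 1.2 × 0.5312 × 0.25 × 70 = 11.16 → r_n = 11.16 kips.
Interior bolts: l_c = 2.125 − 0.6875 = 1.438 in → 1.2 × 1.438 × 0.25 × 70 = 30.19 → r_n = 26.25 kips.
R_n = 2 × 11.16 + 4 × 26.25 = 127.3 kips.
Design strength φR_n = 0.75 × 127.3 = 95.5 kips.

95.5 kips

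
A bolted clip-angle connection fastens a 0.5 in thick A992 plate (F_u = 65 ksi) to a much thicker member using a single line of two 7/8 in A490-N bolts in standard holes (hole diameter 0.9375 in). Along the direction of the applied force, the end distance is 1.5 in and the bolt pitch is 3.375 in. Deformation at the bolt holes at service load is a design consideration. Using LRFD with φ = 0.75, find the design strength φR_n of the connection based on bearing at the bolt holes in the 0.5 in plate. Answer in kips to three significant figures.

81.4 kips

Per bolt r_n = 1.2 l_c t F_u ≤ 2.4 d t F_u; upper limit = 2.4 × 0.875 × 0.5 × 65 = 68.25 kips.
Edge bolt: l_c = 1.5 − 0.9375/2 = 1.031 in → 1.2 × 1.031 × 0.5 × 65 = 40.22 → r_n = 40.22 kips.
Interior bolts: l_c = 3.375 − 0.9375 = 2.438 in → 1.2 × 2.438 × 0.5 × 65 = 95.06 → r_n = 68.25 kips.
R_n = 1 × 40.22 + 1 × 68.25 = 108.5 kips.
Design strength φR_n = 0.75 × 108.5 = 81.4 kips.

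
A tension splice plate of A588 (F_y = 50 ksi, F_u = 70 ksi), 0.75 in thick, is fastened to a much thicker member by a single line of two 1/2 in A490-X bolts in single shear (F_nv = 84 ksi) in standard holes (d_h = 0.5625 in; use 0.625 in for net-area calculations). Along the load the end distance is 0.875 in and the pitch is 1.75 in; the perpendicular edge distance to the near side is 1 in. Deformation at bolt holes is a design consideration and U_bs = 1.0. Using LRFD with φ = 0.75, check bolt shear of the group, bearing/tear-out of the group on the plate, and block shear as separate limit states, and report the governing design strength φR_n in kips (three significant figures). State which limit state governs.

24.7 kips (bolt shear governs)

Bolt shear: A_b = π·0.5²/4 = 0.1963 in²; R_n = 84 × 0.1963 × 2 × 1 = 32.99 kips → 0.75 × 32.99 = 24.7 kips.
Bearing: edge l_c = 0.5938, r_n = 37.41 kips; interior l_c = 1.188, r_n = 63 kips; R_n = 37.41 + 1·63 = 100.4 kips → 75.3 kips.
Block shear: A_gv = 1.969, A_nv = 1.266, A_nt = 0.5156 in²; R_n = min(0.6F_uA_nv, 0.6F_yA_gv) + U_bs·F_u·A_nt = 89.25 kips → 66.9 kips.
Bolt shear governs: 24.7 kips.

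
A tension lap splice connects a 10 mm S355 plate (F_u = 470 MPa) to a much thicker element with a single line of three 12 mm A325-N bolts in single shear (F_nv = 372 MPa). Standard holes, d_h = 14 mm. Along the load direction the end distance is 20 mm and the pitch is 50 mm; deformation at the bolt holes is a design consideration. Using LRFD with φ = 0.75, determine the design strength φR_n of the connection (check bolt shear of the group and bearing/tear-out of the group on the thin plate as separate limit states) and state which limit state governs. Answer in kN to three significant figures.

Bolt shear: A_b = π·12²/4 = 113.1 mm²; R_n = 372 × 113.1 × 3 × 1 / 1000 = 126.2 kN → 0.75 × 126.2 = 94.7 kN.
Bearing (1.2 l_c t F_u ≤ 2.4 d t F_u): upper limit = 2.4·12·10·470 / 1000 = 135.4 kN.
  Edge l_c = 20 − 14/2 = 13 → r_n = 73.32 kN; interior l_c = 50 − 14 = 36 → r_n = 135.4 kN.
  R_n,bearing = 1·73.32 + 2·135.4 = 344 kN → 0.75 × 344 = 258 kN.
Bolt shear governs: 94.7 kN.

94.7 kN (bolt shear governs)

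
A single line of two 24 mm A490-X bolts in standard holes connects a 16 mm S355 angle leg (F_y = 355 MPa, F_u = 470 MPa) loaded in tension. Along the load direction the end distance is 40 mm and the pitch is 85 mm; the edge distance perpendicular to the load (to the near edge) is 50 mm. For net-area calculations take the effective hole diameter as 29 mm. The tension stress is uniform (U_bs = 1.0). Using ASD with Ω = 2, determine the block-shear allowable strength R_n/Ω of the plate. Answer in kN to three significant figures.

317 kN

Shear plane L_v = 40 + 1·85 = 125 mm; A_gv = 125 × 16 = 2000 mm².
A_nv = (125 − 1.5·29) × 16 = 1304 mm².
A_nt = (50 − 0.5·29) × 16 = 568 mm².
0.6 F_u A_nv = 367.7 kN; 0.6 F_y A_gv = 426 kN → shear rupture governs the shear term.
R_n = 367.7 + 1.0 × 470 × 568 / 1000 = 634.7 kN.
Allowable strength R_n/Ω = 634.7 / 2 = 317 kN.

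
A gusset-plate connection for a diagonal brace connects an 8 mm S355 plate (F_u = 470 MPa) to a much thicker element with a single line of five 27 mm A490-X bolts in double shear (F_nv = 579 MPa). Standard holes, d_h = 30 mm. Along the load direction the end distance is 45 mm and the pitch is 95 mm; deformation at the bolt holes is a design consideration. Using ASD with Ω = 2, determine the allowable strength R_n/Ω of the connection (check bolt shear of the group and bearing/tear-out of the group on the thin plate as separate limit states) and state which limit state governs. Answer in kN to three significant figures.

555 kN (bearing governs)

Bolt shear: A_b = π·27²/4 = 572.6 mm²; R_n = 579 × 572.6 × 5 × 2 / 1000 = 3315 kN → 3315 / 2 = 1660 kN.
Bearing (1.2 l_c t F_u ≤ 2.4 d t F_u): upper limit = 2.4·27·8·470 / 1000 = 243.6 kN.
  Edge l_c = 45 − 30/2 = 30 → r_n = 135.4 kN; interior l_c = 95 − 30 = 65 → r_n = 243.6 kN.
  R_n,bearing = 1·135.4 + 4·243.6 = 1110 kN → 1110 / 2 = 555 kN.
Bearing governs: 555 kN.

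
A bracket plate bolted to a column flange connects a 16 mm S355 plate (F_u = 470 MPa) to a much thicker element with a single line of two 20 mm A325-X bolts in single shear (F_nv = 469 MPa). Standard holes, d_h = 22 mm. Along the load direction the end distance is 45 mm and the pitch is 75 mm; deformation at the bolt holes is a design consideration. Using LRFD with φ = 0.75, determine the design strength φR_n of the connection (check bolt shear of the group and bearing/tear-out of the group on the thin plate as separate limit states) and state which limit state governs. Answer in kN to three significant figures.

221 kN (bolt shear governs)

Bolt shear: A_b = π·20²/4 = 314.2 mm²; R_n = 469 × 314.2 × 2 × 1 / 1000 = 294.7 kN → 0.75 × 294.7 = 221 kN.
Bearing (1.2 l_c t F_u ≤ 2.4 d t F_u): upper limit = 2.4·20·16·470 / 1000 = 361 kN.
  Edge l_c = 45 − 22/2 = 34 → r_n = 306.8 kN; interior l_c = 75 − 22 = 53 → r_n = 361 kN.
  R_n,bearing = 1·306.8 + 1·361 = 667.8 kN → 0.75 × 667.8 = 501 kN.
Bolt shear governs: 221 kN.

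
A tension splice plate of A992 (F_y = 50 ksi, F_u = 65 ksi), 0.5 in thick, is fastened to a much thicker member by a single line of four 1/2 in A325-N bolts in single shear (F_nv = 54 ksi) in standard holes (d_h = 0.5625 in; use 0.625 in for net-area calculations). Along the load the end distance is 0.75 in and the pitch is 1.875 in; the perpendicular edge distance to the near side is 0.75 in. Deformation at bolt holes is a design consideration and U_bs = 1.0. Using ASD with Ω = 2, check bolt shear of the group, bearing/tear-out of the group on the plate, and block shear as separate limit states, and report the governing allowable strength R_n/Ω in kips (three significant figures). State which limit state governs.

21.2 kips (bolt shear governs)

Bolt shear: A_b = π·0.5²/4 = 0.1963 in²; R_n = 54 × 0.1963 × 4 × 1 = 42.41 kips → 42.41 / 2 = 21.2 kips.
Bearing: edge l_c = 0.4688, r_n = 18.28 kips; interior l_c = 1.312, r_n = 39 kips; R_n = 18.28 + 3·39 = 135.3 kips → 67.6 kips.
Block shear: A_gv = 3.188, A_nv = 2.094, A_nt = 0.2188 in²; R_n = min(0.6F_uA_nv, 0.6F_yA_gv) + U_bs·F_u·A_nt = 95.88 kips → 47.9 kips.
Bolt shear governs: 21.2 kips.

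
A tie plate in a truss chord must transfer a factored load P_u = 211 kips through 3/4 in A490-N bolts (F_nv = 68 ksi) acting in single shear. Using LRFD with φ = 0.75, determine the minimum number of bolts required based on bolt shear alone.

10 bolts

A_b = π·0.75²/4 = 0.4418 in².
Per-bolt design strength φR_n = 0.75 × 68 × 0.4418 × 1 = 22.53 kips.
n ≥ 211 / 22.53 = 9.365 → use 10 bolts.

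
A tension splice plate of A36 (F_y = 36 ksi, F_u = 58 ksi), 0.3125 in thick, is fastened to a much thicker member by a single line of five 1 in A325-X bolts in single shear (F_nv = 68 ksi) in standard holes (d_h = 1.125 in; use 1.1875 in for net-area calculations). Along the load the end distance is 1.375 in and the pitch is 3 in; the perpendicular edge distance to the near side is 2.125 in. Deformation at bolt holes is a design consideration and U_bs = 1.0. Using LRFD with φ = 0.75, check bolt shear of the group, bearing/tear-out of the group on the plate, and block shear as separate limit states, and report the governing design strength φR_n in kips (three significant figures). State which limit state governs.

86.3 kips (block shear governs)

Bolt shear: A_b = π·1²/4 = 0.7854 in²; R_n = 68 × 0.7854 × 5 × 1 = 267 kips → 0.75 × 267 = 200 kips.
Bearing: edge l_c = 0.8125, r_n = 17.67 kips; interior l_c = 1.875, r_n = 40.78 kips; R_n = 17.67 + 4·40.78 = 180.8 kips → 136 kips.
Block shear: A_gv = 4.18, A_nv = 2.51, A_nt = 0.4785 in²; R_n = min(0.6F_uA_nv, 0.6F_yA_gv) + U_bs·F_u·A_nt = 115.1 kips → 86.3 kips.
Block shear governs: 86.3 kips.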